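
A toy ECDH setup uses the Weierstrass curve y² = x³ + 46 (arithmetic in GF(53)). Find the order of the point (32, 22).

2P: tangent at (32, 22): λ = (3·32² + 0)/(2·22) ≡ 51/44. 44⁻¹ ≡ 47 (mod 53) since 44·47 = 2068 ≡ 1, so λ ≡ 51·47 ≡ 12.
  x = λ² - 32 - 32 = 144 - 64 ≡ 27; y = λ·(32 - 27) - 22 ≡ 38. → (27, 38)
3P: (27, 38) + (32, 22). λ = (22 - 38)/(32 - 27) ≡ 37/5 mod 53. 5⁻¹ ≡ 32 (mod 53), so λ ≡ 18.
  x = λ² - 27 - 32 = 324 - 59 ≡ 0; y = λ·(27 - 0) - 38 ≡ 24. → (0, 24)
4P: (0, 24) + (32, 22). λ = (22 - 24)/(32 - 0) ≡ 51/32 mod 53. 32⁻¹ ≡ 5 (mod 53) since 32·5 = 160 ≡ 1, so λ ≡ 43.
  x = λ² - 0 - 32 = 1849 - 32 ≡ 15; y = λ·(0 - 15) - 24 ≡ 20. → (15, 20)
5P: (15, 20) + (32, 22). λ = (22 - 20)/(32 - 15) ≡ 2/17 mod 53. 17⁻¹ ≡ 25 (mod 53) since 17·25 = 425 ≡ 1, so λ ≡ 50.
  x = λ² - 15 - 32 = 2500 - 47 ≡ 15; y = λ·(15 - 15) - 20 ≡ 33. → (15, 33)
6P: (15, 33) + (32, 22). λ = (22 - 33)/(32 - 15) ≡ 42/17 mod 53. 17⁻¹ ≡ 25 (mod 53) since 17·25 = 425 ≡ 1, so λ ≡ 43.
  x = λ² - 15 - 32 = 1849 - 47 ≡ 0; y = λ·(15 - 0) - 33 ≡ 29. → (0, 29)
7P: (0, 29) + (32, 22). λ = (22 - 29)/(32 - 0) ≡ 46/32 mod 53. 32⁻¹ ≡ 5 (mod 53), so λ ≡ 18.
  x = λ² - 0 - 32 = 324 - 32 ≡ 27; y = λ·(0 - 27) - 29 ≡ 15. → (27, 15)
8P: (27, 15) + (32, 22). λ = (22 - 15)/(32 - 27) ≡ 7/5 mod 53. 5⁻¹ ≡ 32 (mod 53) since 5·32 = 160 ≡ 1, so λ ≡ 12.
  x = λ² - 27 - 32 = 144 - 59 ≡ 32; y = λ·(27 - 32) - 15 ≡ 31. → (32, 31)
9P: (32, 31) + (32, 22): same x and y₁ ≡ -y₂, so the sum is ∞.
9P = ∞, so the order is 9.

9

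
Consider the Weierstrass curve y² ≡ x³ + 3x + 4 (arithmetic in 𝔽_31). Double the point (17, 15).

tangent at (17, 15): λ = (3·17² + 3)/(2·15) ≡ 2/30. 30⁻¹ ≡ 30 (mod 31), so λ ≡ 2·30 ≡ 29.
  x = λ² - 17 - 17 = 841 - 34 ≡ 1; y = λ·(17 - 1) - 15 ≡ 15. → (1, 15)

(1, 15)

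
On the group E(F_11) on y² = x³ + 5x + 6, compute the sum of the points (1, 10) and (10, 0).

(1, 10) + (10, 0). λ = (0 - 10)/(10 - 1) ≡ 1/9 mod 11. 9⁻¹ ≡ 5 (mod 11), so λ ≡ 5.
  x = λ² - 1 - 10 = 25 - 11 ≡ 3; y = λ·(1 - 3) - 10 ≡ 2. → (3, 2)

(3, 2)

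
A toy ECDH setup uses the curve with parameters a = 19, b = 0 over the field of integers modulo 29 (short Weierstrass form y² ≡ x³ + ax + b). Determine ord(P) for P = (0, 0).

2

2P: (0, 0) + (0, 0): same x and y₁ ≡ -y₂, so the sum is O.
2P = O, so the order is 2.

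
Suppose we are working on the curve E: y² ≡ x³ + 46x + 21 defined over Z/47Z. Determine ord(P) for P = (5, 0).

2

2P: (5, 0) + (5, 0): same x and y₁ ≡ -y₂, so the sum is ∞.
2P = ∞, so the order is 2.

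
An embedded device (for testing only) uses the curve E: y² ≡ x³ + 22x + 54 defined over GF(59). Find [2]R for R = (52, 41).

tangent at (52, 41): λ = (3·52² + 22)/(2·41) ≡ 51/23. 23⁻¹ ≡ 18 (mod 59) since 23·18 = 414 ≡ 1, so λ ≡ 51·18 ≡ 33.
  x = λ² - 52 - 52 = 1089 - 104 ≡ 41; y = λ·(52 - 41) - 41 ≡ 27. → (41, 27)

(41, 27)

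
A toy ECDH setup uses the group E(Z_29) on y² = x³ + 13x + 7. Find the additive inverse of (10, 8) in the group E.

-(10, 8) = (10, -8 mod 29) = (10, 21).

(10, 21)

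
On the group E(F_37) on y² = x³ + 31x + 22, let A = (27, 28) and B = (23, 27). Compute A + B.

(31, 8)

(27, 28) + (23, 27). λ = (27 - 28)/(23 - 27) ≡ 36/33 mod 37. 33⁻¹ ≡ 9 (mod 37) since 33·9 = 297 ≡ 1, so λ ≡ 28.
  x = λ² - 27 - 23 = 784 - 50 ≡ 31; y = λ·(27 - 31) - 28 ≡ 8. → (31, 8)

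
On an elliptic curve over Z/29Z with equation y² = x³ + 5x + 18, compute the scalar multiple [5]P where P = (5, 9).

Double-and-add on 5 = (101)₂. Start with P = (5, 9) for the leading 1-bit.
double: tangent at (5, 9): λ = (3·5² + 5)/(2·9) ≡ 22/18. 18⁻¹ ≡ 21 (mod 29) since 18·21 = 378 ≡ 1, so λ ≡ 22·21 ≡ 27.
  x = λ² - 5 - 5 = 729 - 10 ≡ 23; y = λ·(5 - 23) - 9 ≡ 27. → (23, 27)
double: tangent at (23, 27): λ = (3·23² + 5)/(2·27) ≡ 26/25. 25⁻¹ ≡ 7 (mod 29), so λ ≡ 26·7 ≡ 8.
  x = λ² - 23 - 23 = 64 - 46 ≡ 18; y = λ·(23 - 18) - 27 ≡ 13. → (18, 13)
add P: (18, 13) + (5, 9). λ = (9 - 13)/(5 - 18) ≡ 25/16 mod 29. 16⁻¹ ≡ 20 (mod 29) since 16·20 = 320 ≡ 1, so λ ≡ 7.
  x = λ² - 18 - 5 = 49 - 23 ≡ 26; y = λ·(18 - 26) - 13 ≡ 18. → (26, 18)

(26, 18)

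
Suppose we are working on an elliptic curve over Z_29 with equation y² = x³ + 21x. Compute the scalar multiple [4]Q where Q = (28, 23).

(16, 13)

Double-and-add on 4 = (100)₂. Start with Q = (28, 23) for the leading 1-bit.
double: tangent at (28, 23): λ = (3·28² + 21)/(2·23) ≡ 24/17. 17⁻¹ ≡ 12 (mod 29), so λ ≡ 24·12 ≡ 27.
  x = λ² - 28 - 28 = 729 - 56 ≡ 6; y = λ·(28 - 6) - 23 ≡ 20. → (6, 20)
double: tangent at (6, 20): λ = (3·6² + 21)/(2·20) ≡ 13/11. 11⁻¹ ≡ 8 (mod 29), so λ ≡ 13·8 ≡ 17.
  x = λ² - 6 - 6 = 289 - 12 ≡ 16; y = λ·(6 - 16) - 20 ≡ 13. → (16, 13)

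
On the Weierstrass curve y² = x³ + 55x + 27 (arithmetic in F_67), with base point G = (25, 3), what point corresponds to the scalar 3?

(44, 53)

Repeated addition: build up to 3G.
2G: tangent at (25, 3): λ = (3·25² + 55)/(2·3) ≡ 54/6. 6⁻¹ ≡ 56 (mod 67), so λ ≡ 54·56 ≡ 9.
  x = λ² - 25 - 25 = 81 - 50 ≡ 31; y = λ·(25 - 31) - 3 ≡ 10. → (31, 10)
3G: (31, 10) + (25, 3). λ = (3 - 10)/(25 - 31) ≡ 60/61 mod 67. 61⁻¹ ≡ 11 (mod 67) since 61·11 = 671 ≡ 1, so λ ≡ 57.
  x = λ² - 31 - 25 = 3249 - 56 ≡ 44; y = λ·(31 - 44) - 10 ≡ 53. → (44, 53)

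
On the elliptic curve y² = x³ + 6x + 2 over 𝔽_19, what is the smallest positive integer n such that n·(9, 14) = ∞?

5

2P: tangent at (9, 14): λ = (3·9² + 6)/(2·14) ≡ 2/9. 9⁻¹ ≡ 17 (mod 19), so λ ≡ 2·17 ≡ 15.
  x = λ² - 9 - 9 = 225 - 18 ≡ 17; y = λ·(9 - 17) - 14 ≡ 18. → (17, 18)
3P: (17, 18) + (9, 14). λ = (14 - 18)/(9 - 17) ≡ 15/11 mod 19. 11⁻¹ ≡ 7 (mod 19), so λ ≡ 10.
  x = λ² - 17 - 9 = 100 - 26 ≡ 17; y = λ·(17 - 17) - 18 ≡ 1. → (17, 1)
4P: (17, 1) + (9, 14). λ = (14 - 1)/(9 - 17) ≡ 13/11 mod 19. 11⁻¹ ≡ 7 (mod 19), so λ ≡ 15.
  x = λ² - 17 - 9 = 225 - 26 ≡ 9; y = λ·(17 - 9) - 1 ≡ 5. → (9, 5)
5P: (9, 5) + (9, 14): same x and y₁ ≡ -y₂, so the sum is ∞.
5P = ∞, so the order is 5.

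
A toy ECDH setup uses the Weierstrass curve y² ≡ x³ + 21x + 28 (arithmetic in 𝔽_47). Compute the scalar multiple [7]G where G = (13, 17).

Double-and-add on 7 = (111)₂. Start with G = (13, 17) for the leading 1-bit.
double: tangent at (13, 17): λ = (3·13² + 21)/(2·17) ≡ 11/34. 34⁻¹ ≡ 18 (mod 47) since 34·18 = 612 ≡ 1, so λ ≡ 11·18 ≡ 10.
  x = λ² - 13 - 13 = 100 - 26 ≡ 27; y = λ·(13 - 27) - 17 ≡ 31. → (27, 31)
add G: (27, 31) + (13, 17). λ = (17 - 31)/(13 - 27) ≡ 33/33 mod 47. 33⁻¹ ≡ 10 (mod 47), so λ ≡ 1.
  x = λ² - 27 - 13 = 1 - 40 ≡ 8; y = λ·(27 - 8) - 31 ≡ 35. → (8, 35)
double: tangent at (8, 35): λ = (3·8² + 21)/(2·35) ≡ 25/23. 23⁻¹ ≡ 45 (mod 47), so λ ≡ 25·45 ≡ 44.
  x = λ² - 8 - 8 = 1936 - 16 ≡ 40; y = λ·(8 - 40) - 35 ≡ 14. → (40, 14)
add G: (40, 14) + (13, 17). λ = (17 - 14)/(13 - 40) ≡ 3/20 mod 47. 20⁻¹ ≡ 40 (mod 47), so λ ≡ 26.
  x = λ² - 40 - 13 = 676 - 53 ≡ 12; y = λ·(40 - 12) - 14 ≡ 9. → (12, 9)

(12, 9)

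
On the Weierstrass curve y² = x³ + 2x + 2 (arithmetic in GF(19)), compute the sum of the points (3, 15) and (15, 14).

(3, 15) + (15, 14). λ = (14 - 15)/(15 - 3) ≡ 18/12 mod 19. 12⁻¹ ≡ 8 (mod 19), so λ ≡ 11.
  x = λ² - 3 - 15 = 121 - 18 ≡ 8; y = λ·(3 - 8) - 15 ≡ 6. → (8, 6)

(8, 6)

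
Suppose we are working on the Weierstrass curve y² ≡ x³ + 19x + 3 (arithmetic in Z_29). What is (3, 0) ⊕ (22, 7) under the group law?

(10, 2)

(3, 0) + (22, 7). λ = (7 - 0)/(22 - 3) ≡ 7/19 mod 29. 19⁻¹ ≡ 26 (mod 29) since 19·26 = 494 ≡ 1, so λ ≡ 8.
  x = λ² - 3 - 22 = 64 - 25 ≡ 10; y = λ·(3 - 10) - 0 ≡ 2. → (10, 2)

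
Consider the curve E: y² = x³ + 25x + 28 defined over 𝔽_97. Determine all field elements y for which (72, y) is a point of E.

none

x³ + 25x + 28 = 375076 ≡ 74 (mod 97).
74 is a non-residue mod 97; no y exists.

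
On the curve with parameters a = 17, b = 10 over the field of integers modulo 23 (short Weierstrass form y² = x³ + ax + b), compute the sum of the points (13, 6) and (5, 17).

(13, 17)

(13, 6) + (5, 17). λ = (17 - 6)/(5 - 13) ≡ 11/15 mod 23. 15⁻¹ ≡ 20 (mod 23), so λ ≡ 13.
  x = λ² - 13 - 5 = 169 - 18 ≡ 13; y = λ·(13 - 13) - 6 ≡ 17. → (13, 17)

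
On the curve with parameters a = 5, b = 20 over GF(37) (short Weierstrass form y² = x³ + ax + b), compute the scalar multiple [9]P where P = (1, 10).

(1, 27)

Repeated addition: build up to 9P.
2P: tangent at (1, 10): λ = (3·1² + 5)/(2·10) ≡ 8/20. 20⁻¹ ≡ 13 (mod 37), so λ ≡ 8·13 ≡ 30.
  x = λ² - 1 - 1 = 900 - 2 ≡ 10; y = λ·(1 - 10) - 10 ≡ 16. → (10, 16)
3P: (10, 16) + (1, 10). λ = (10 - 16)/(1 - 10) ≡ 31/28 mod 37. 28⁻¹ ≡ 4 (mod 37), so λ ≡ 13.
  x = λ² - 10 - 1 = 169 - 11 ≡ 10; y = λ·(10 - 10) - 16 ≡ 21. → (10, 21)
4P: (10, 21) + (1, 10). λ = (10 - 21)/(1 - 10) ≡ 26/28 mod 37. 28⁻¹ ≡ 4 (mod 37), so λ ≡ 30.
  x = λ² - 10 - 1 = 900 - 11 ≡ 1; y = λ·(10 - 1) - 21 ≡ 27. → (1, 27)
5P: (1, 27) + (1, 10): same x and y₁ ≡ -y₂, so the sum is ∞.
6P: ∞ + (1, 10) = (1, 10) (identity).
7P: tangent at (1, 10): λ = (3·1² + 5)/(2·10) ≡ 8/20. 20⁻¹ ≡ 13 (mod 37), so λ ≡ 8·13 ≡ 30.
  x = λ² - 1 - 1 = 900 - 2 ≡ 10; y = λ·(1 - 10) - 10 ≡ 16. → (10, 16)
8P: (10, 16) + (1, 10). λ = (10 - 16)/(1 - 10) ≡ 31/28 mod 37. 28⁻¹ ≡ 4 (mod 37) since 28·4 = 112 ≡ 1, so λ ≡ 13.
  x = λ² - 10 - 1 = 169 - 11 ≡ 10; y = λ·(10 - 10) - 16 ≡ 21. → (10, 21)
9P: (10, 21) + (1, 10). λ = (10 - 21)/(1 - 10) ≡ 26/28 mod 37. 28⁻¹ ≡ 4 (mod 37) since 28·4 = 112 ≡ 1, so λ ≡ 30.
  x = λ² - 10 - 1 = 900 - 11 ≡ 1; y = λ·(10 - 1) - 21 ≡ 27. → (1, 27)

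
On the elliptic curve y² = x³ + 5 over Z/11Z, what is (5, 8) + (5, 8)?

tangent at (5, 8): λ = (3·5² + 0)/(2·8) ≡ 9/5. 5⁻¹ ≡ 9 (mod 11), so λ ≡ 9·9 ≡ 4.
  x = λ² - 5 - 5 = 16 - 10 ≡ 6; y = λ·(5 - 6) - 8 ≡ 10. → (6, 10)

(6, 10)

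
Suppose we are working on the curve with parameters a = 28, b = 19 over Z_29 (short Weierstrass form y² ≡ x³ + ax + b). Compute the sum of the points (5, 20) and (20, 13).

(5, 20) + (20, 13). λ = (13 - 20)/(20 - 5) ≡ 22/15 mod 29. 15⁻¹ ≡ 2 (mod 29) since 15·2 = 30 ≡ 1, so λ ≡ 15.
  x = λ² - 5 - 20 = 225 - 25 ≡ 26; y = λ·(5 - 26) - 20 ≡ 13. → (26, 13)

(26, 13)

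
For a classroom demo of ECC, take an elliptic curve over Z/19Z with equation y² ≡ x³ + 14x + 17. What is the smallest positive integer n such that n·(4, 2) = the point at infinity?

2P: tangent at (4, 2): λ = (3·4² + 14)/(2·2) ≡ 5/4. 4⁻¹ ≡ 5 (mod 19) since 4·5 = 20 ≡ 1, so λ ≡ 5·5 ≡ 6.
  x = λ² - 4 - 4 = 36 - 8 ≡ 9; y = λ·(4 - 9) - 2 ≡ 6. → (9, 6)
3P: (9, 6) + (4, 2). λ = (2 - 6)/(4 - 9) ≡ 15/14 mod 19. 14⁻¹ ≡ 15 (mod 19), so λ ≡ 16.
  x = λ² - 9 - 4 = 256 - 13 ≡ 15; y = λ·(9 - 15) - 6 ≡ 12. → (15, 12)
4P: (15, 12) + (4, 2). λ = (2 - 12)/(4 - 15) ≡ 9/8 mod 19. 8⁻¹ ≡ 12 (mod 19), so λ ≡ 13.
  x = λ² - 15 - 4 = 169 - 19 ≡ 17; y = λ·(15 - 17) - 12 ≡ 0. → (17, 0)
5P: (17, 0) + (4, 2). λ = (2 - 0)/(4 - 17) ≡ 2/6 mod 19. 6⁻¹ ≡ 16 (mod 19), so λ ≡ 13.
  x = λ² - 17 - 4 = 169 - 21 ≡ 15; y = λ·(17 - 15) - 0 ≡ 7. → (15, 7)
6P: (15, 7) + (4, 2). λ = (2 - 7)/(4 - 15) ≡ 14/8 mod 19. 8⁻¹ ≡ 12 (mod 19), so λ ≡ 16.
  x = λ² - 15 - 4 = 256 - 19 ≡ 9; y = λ·(15 - 9) - 7 ≡ 13. → (9, 13)
7P: (9, 13) + (4, 2). λ = (2 - 13)/(4 - 9) ≡ 8/14 mod 19. 14⁻¹ ≡ 15 (mod 19), so λ ≡ 6.
  x = λ² - 9 - 4 = 36 - 13 ≡ 4; y = λ·(9 - 4) - 13 ≡ 17. → (4, 17)
8P: (4, 17) + (4, 2): same x and y₁ ≡ -y₂, so the sum is the point at infinity.
8P = the point at infinity, so the order is 8.

8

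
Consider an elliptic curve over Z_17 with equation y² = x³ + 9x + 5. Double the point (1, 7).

(14, 11)

tangent at (1, 7): λ = (3·1² + 9)/(2·7) ≡ 12/14. 14⁻¹ ≡ 11 (mod 17), so λ ≡ 12·11 ≡ 13.
  x = λ² - 1 - 1 = 169 - 2 ≡ 14; y = λ·(1 - 14) - 7 ≡ 11. → (14, 11)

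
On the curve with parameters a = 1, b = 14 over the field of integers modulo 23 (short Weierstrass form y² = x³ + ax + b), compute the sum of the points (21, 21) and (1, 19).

(4, 6)

(21, 21) + (1, 19). λ = (19 - 21)/(1 - 21) ≡ 21/3 mod 23. 3⁻¹ ≡ 8 (mod 23) since 3·8 = 24 ≡ 1, so λ ≡ 7.
  x = λ² - 21 - 1 = 49 - 22 ≡ 4; y = λ·(21 - 4) - 21 ≡ 6. → (4, 6)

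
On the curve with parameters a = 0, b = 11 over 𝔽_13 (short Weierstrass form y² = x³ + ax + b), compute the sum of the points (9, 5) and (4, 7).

(9, 5) + (4, 7). λ = (7 - 5)/(4 - 9) ≡ 2/8 mod 13. 8⁻¹ ≡ 5 (mod 13) since 8·5 = 40 ≡ 1, so λ ≡ 10.
  x = λ² - 9 - 4 = 100 - 13 ≡ 9; y = λ·(9 - 9) - 5 ≡ 8. → (9, 8)

(9, 8)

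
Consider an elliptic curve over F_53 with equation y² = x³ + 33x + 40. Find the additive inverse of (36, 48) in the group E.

(36, 5)

-(36, 48) = (36, -48 mod 53) = (36, 5).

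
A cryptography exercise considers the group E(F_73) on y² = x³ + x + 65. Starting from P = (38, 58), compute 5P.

Double-and-add on 5 = (101)₂. Start with P = (38, 58) for the leading 1-bit.
double: tangent at (38, 58): λ = (3·38² + 1)/(2·58) ≡ 26/43. 43⁻¹ ≡ 17 (mod 73), so λ ≡ 26·17 ≡ 4.
  x = λ² - 38 - 38 = 16 - 76 ≡ 13; y = λ·(38 - 13) - 58 ≡ 42. → (13, 42)
double: tangent at (13, 42): λ = (3·13² + 1)/(2·42) ≡ 70/11. 11⁻¹ ≡ 20 (mod 73), so λ ≡ 70·20 ≡ 13.
  x = λ² - 13 - 13 = 169 - 26 ≡ 70; y = λ·(13 - 70) - 42 ≡ 20. → (70, 20)
add P: (70, 20) + (38, 58). λ = (58 - 20)/(38 - 70) ≡ 38/41 mod 73. 41⁻¹ ≡ 57 (mod 73) since 41·57 = 2337 ≡ 1, so λ ≡ 49.
  x = λ² - 70 - 38 = 2401 - 108 ≡ 30; y = λ·(70 - 30) - 20 ≡ 42. → (30, 42)

(30, 42)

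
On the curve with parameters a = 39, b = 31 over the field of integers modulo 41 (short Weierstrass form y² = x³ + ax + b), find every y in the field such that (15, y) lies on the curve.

none

x³ + 39x + 31 = 3991 ≡ 14 (mod 41).
14 is a non-residue mod 41; no y exists.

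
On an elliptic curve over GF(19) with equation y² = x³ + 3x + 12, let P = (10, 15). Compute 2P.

(10, 4)

tangent at (10, 15): λ = (3·10² + 3)/(2·15) ≡ 18/11. 11⁻¹ ≡ 7 (mod 19) since 11·7 = 77 ≡ 1, so λ ≡ 18·7 ≡ 12.
  x = λ² - 10 - 10 = 144 - 20 ≡ 10; y = λ·(10 - 10) - 15 ≡ 4. → (10, 4)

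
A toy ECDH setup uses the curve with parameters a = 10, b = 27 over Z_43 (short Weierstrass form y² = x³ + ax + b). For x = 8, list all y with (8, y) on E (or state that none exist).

19, 24

x³ + 10x + 27 = 619 ≡ 17 (mod 43).
Square roots of 17 mod 43: 19 and 24 (since 19² = 361 ≡ 17).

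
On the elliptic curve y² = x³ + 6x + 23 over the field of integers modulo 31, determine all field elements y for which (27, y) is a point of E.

11, 20

x³ + 6x + 23 = 19868 ≡ 28 (mod 31).
Square roots of 28 mod 31: 11 and 20 (since 11² = 121 ≡ 28).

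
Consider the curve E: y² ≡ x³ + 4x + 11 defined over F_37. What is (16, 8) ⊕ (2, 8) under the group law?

(16, 8) + (2, 8). λ = (8 - 8)/(2 - 16) ≡ 0/23 mod 37. 23⁻¹ ≡ 29 (mod 37), so λ ≡ 0.
  x = λ² - 16 - 2 = 0 - 18 ≡ 19; y = λ·(16 - 19) - 8 ≡ 29. → (19, 29)

(19, 29)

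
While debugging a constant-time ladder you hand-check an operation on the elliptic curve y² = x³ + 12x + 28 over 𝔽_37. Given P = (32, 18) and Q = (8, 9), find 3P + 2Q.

(5, 19)

First 3P:
Repeated addition: build up to 3P.
2P: tangent at (32, 18): λ = (3·32² + 12)/(2·18) ≡ 13/36. 36⁻¹ ≡ 36 (mod 37), so λ ≡ 13·36 ≡ 24.
  x = λ² - 32 - 32 = 576 - 64 ≡ 31; y = λ·(32 - 31) - 18 ≡ 6. → (31, 6)
3P: (31, 6) + (32, 18). λ = (18 - 6)/(32 - 31) ≡ 12/1 mod 37. 1⁻¹ ≡ 1 (mod 37), so λ ≡ 12.
  x = λ² - 31 - 32 = 144 - 63 ≡ 7; y = λ·(31 - 7) - 6 ≡ 23. → (7, 23)
3P = (7, 23).
Next 2Q:
Repeated addition: build up to 2Q.
2Q: tangent at (8, 9): λ = (3·8² + 12)/(2·9) ≡ 19/18. 18⁻¹ ≡ 35 (mod 37), so λ ≡ 19·35 ≡ 36.
  x = λ² - 8 - 8 = 1296 - 16 ≡ 22; y = λ·(8 - 22) - 9 ≡ 5. → (22, 5)
2Q = (22, 5).
Finally 3P + 2Q:
(7, 23) + (22, 5). λ = (5 - 23)/(22 - 7) ≡ 19/15 mod 37. 15⁻¹ ≡ 5 (mod 37), so λ ≡ 21.
  x = λ² - 7 - 22 = 441 - 29 ≡ 5; y = λ·(7 - 5) - 23 ≡ 19. → (5, 19)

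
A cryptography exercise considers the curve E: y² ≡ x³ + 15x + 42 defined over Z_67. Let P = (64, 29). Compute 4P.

(37, 14)

Repeated addition: build up to 4P.
2P: tangent at (64, 29): λ = (3·64² + 15)/(2·29) ≡ 42/58. 58⁻¹ ≡ 52 (mod 67) since 58·52 = 3016 ≡ 1, so λ ≡ 42·52 ≡ 40.
  x = λ² - 64 - 64 = 1600 - 128 ≡ 65; y = λ·(64 - 65) - 29 ≡ 65. → (65, 65)
3P: (65, 65) + (64, 29). λ = (29 - 65)/(64 - 65) ≡ 31/66 mod 67. 66⁻¹ ≡ 66 (mod 67), so λ ≡ 36.
  x = λ² - 65 - 64 = 1296 - 129 ≡ 28; y = λ·(65 - 28) - 65 ≡ 61. → (28, 61)
4P: (28, 61) + (64, 29). λ = (29 - 61)/(64 - 28) ≡ 35/36 mod 67. 36⁻¹ ≡ 54 (mod 67) since 36·54 = 1944 ≡ 1, so λ ≡ 14.
  x = λ² - 28 - 64 = 196 - 92 ≡ 37; y = λ·(28 - 37) - 61 ≡ 14. → (37, 14)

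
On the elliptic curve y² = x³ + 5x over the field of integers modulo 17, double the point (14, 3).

(8, 12)

tangent at (14, 3): λ = (3·14² + 5)/(2·3) ≡ 15/6. 6⁻¹ ≡ 3 (mod 17), so λ ≡ 15·3 ≡ 11.
  x = λ² - 14 - 14 = 121 - 28 ≡ 8; y = λ·(14 - 8) - 3 ≡ 12. → (8, 12)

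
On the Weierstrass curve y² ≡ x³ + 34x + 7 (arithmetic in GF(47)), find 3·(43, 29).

(12, 13)

Write P = (43, 29).
Repeated addition: build up to 3P.
2P: tangent at (43, 29): λ = (3·43² + 34)/(2·29) ≡ 35/11. 11⁻¹ ≡ 30 (mod 47), so λ ≡ 35·30 ≡ 16.
  x = λ² - 43 - 43 = 256 - 86 ≡ 29; y = λ·(43 - 29) - 29 ≡ 7. → (29, 7)
3P: (29, 7) + (43, 29). λ = (29 - 7)/(43 - 29) ≡ 22/14 mod 47. 14⁻¹ ≡ 37 (mod 47), so λ ≡ 15.
  x = λ² - 29 - 43 = 225 - 72 ≡ 12; y = λ·(29 - 12) - 7 ≡ 13. → (12, 13)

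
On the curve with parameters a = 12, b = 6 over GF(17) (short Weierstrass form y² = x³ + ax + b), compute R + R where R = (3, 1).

tangent at (3, 1): λ = (3·3² + 12)/(2·1) ≡ 5/2. 2⁻¹ ≡ 9 (mod 17), so λ ≡ 5·9 ≡ 11.
  x = λ² - 3 - 3 = 121 - 6 ≡ 13; y = λ·(3 - 13) - 1 ≡ 8. → (13, 8)

(13, 8)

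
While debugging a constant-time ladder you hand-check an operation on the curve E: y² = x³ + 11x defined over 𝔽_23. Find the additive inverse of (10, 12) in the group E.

(10, 11)

-(10, 12) = (10, -12 mod 23) = (10, 11).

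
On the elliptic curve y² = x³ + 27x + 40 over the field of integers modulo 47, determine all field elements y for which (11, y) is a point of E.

x³ + 27x + 40 = 1668 ≡ 23 (mod 47).
23 is a non-residue mod 47; no y exists.

none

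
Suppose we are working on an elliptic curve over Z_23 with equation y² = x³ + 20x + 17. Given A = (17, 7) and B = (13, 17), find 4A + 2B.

First 4A:
Double-and-add on 4 = (100)₂. Start with A = (17, 7) for the leading 1-bit.
double: tangent at (17, 7): λ = (3·17² + 20)/(2·7) ≡ 13/14. 14⁻¹ ≡ 5 (mod 23), so λ ≡ 13·5 ≡ 19.
  x = λ² - 17 - 17 = 361 - 34 ≡ 5; y = λ·(17 - 5) - 7 ≡ 14. → (5, 14)
double: tangent at (5, 14): λ = (3·5² + 20)/(2·14) ≡ 3/5. 5⁻¹ ≡ 14 (mod 23) since 5·14 = 70 ≡ 1, so λ ≡ 3·14 ≡ 19.
  x = λ² - 5 - 5 = 361 - 10 ≡ 6; y = λ·(5 - 6) - 14 ≡ 13. → (6, 13)
4A = (6, 13).
Next 2B:
Repeated addition: build up to 2B.
2B: tangent at (13, 17): λ = (3·13² + 20)/(2·17) ≡ 21/11. 11⁻¹ ≡ 21 (mod 23) since 11·21 = 231 ≡ 1, so λ ≡ 21·21 ≡ 4.
  x = λ² - 13 - 13 = 16 - 26 ≡ 13; y = λ·(13 - 13) - 17 ≡ 6. → (13, 6)
2B = (13, 6).
Finally 4A + 2B:
(6, 13) + (13, 6). λ = (6 - 13)/(13 - 6) ≡ 16/7 mod 23. 7⁻¹ ≡ 10 (mod 23), so λ ≡ 22.
  x = λ² - 6 - 13 = 484 - 19 ≡ 5; y = λ·(6 - 5) - 13 ≡ 9. → (5, 9)

(5, 9)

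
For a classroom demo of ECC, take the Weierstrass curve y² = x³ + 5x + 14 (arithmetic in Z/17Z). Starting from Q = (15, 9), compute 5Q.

Double-and-add on 5 = (101)₂. Start with Q = (15, 9) for the leading 1-bit.
double: tangent at (15, 9): λ = (3·15² + 5)/(2·9) ≡ 0/1. 1⁻¹ ≡ 1 (mod 17) since 1·1 = 1 ≡ 1, so λ ≡ 0·1 ≡ 0.
  x = λ² - 15 - 15 = 0 - 30 ≡ 4; y = λ·(15 - 4) - 9 ≡ 8. → (4, 8)
double: tangent at (4, 8): λ = (3·4² + 5)/(2·8) ≡ 2/16. 16⁻¹ ≡ 16 (mod 17), so λ ≡ 2·16 ≡ 15.
  x = λ² - 4 - 4 = 225 - 8 ≡ 13; y = λ·(4 - 13) - 8 ≡ 10. → (13, 10)
add Q: (13, 10) + (15, 9). λ = (9 - 10)/(15 - 13) ≡ 16/2 mod 17. 2⁻¹ ≡ 9 (mod 17), so λ ≡ 8.
  x = λ² - 13 - 15 = 64 - 28 ≡ 2; y = λ·(13 - 2) - 10 ≡ 10. → (2, 10)

(2, 10)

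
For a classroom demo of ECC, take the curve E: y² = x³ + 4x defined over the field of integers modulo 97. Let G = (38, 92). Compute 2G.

tangent at (38, 92): λ = (3·38² + 4)/(2·92) ≡ 68/87. 87⁻¹ ≡ 29 (mod 97), so λ ≡ 68·29 ≡ 32.
  x = λ² - 38 - 38 = 1024 - 76 ≡ 75; y = λ·(38 - 75) - 92 ≡ 82. → (75, 82)

(75, 82)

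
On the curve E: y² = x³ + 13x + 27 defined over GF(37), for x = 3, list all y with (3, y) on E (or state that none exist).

none

x³ + 13x + 27 = 93 ≡ 19 (mod 37).
19 is a non-residue mod 37; no y exists.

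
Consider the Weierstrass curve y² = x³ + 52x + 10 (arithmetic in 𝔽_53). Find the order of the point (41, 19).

2P: tangent at (41, 19): λ = (3·41² + 52)/(2·19) ≡ 7/38. 38⁻¹ ≡ 7 (mod 53) since 38·7 = 266 ≡ 1, so λ ≡ 7·7 ≡ 49.
  x = λ² - 41 - 41 = 2401 - 82 ≡ 40; y = λ·(41 - 40) - 19 ≡ 30. → (40, 30)
3P: (40, 30) + (41, 19). λ = (19 - 30)/(41 - 40) ≡ 42/1 mod 53. 1⁻¹ ≡ 1 (mod 53) since 1·1 = 1 ≡ 1, so λ ≡ 42.
  x = λ² - 40 - 41 = 1764 - 81 ≡ 40; y = λ·(40 - 40) - 30 ≡ 23. → (40, 23)
4P: (40, 23) + (41, 19). λ = (19 - 23)/(41 - 40) ≡ 49/1 mod 53. 1⁻¹ ≡ 1 (mod 53), so λ ≡ 49.
  x = λ² - 40 - 41 = 2401 - 81 ≡ 41; y = λ·(40 - 41) - 23 ≡ 34. → (41, 34)
5P: (41, 34) + (41, 19): same x and y₁ ≡ -y₂, so the sum is O.
5P = O, so the order is 5.

5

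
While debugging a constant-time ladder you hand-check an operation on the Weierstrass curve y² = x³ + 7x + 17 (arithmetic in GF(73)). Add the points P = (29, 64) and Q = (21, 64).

(23, 9)

(29, 64) + (21, 64). λ = (64 - 64)/(21 - 29) ≡ 0/65 mod 73. 65⁻¹ ≡ 9 (mod 73) since 65·9 = 585 ≡ 1, so λ ≡ 0.
  x = λ² - 29 - 21 = 0 - 50 ≡ 23; y = λ·(29 - 23) - 64 ≡ 9. → (23, 9)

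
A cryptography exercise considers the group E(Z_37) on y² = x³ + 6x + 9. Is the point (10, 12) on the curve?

yes

y² = 12² ≡ 33; x³ + 6x + 9 = 1069 ≡ 33 (mod 37). 33 = 33.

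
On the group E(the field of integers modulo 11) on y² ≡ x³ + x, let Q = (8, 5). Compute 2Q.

(9, 1)

tangent at (8, 5): λ = (3·8² + 1)/(2·5) ≡ 6/10. 10⁻¹ ≡ 10 (mod 11), so λ ≡ 6·10 ≡ 5.
  x = λ² - 8 - 8 = 25 - 16 ≡ 9; y = λ·(8 - 9) - 5 ≡ 1. → (9, 1)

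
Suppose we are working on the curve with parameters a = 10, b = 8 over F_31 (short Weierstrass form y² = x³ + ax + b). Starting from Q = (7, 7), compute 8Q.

Repeated addition: build up to 8Q.
2Q: tangent at (7, 7): λ = (3·7² + 10)/(2·7) ≡ 2/14. 14⁻¹ ≡ 20 (mod 31) since 14·20 = 280 ≡ 1, so λ ≡ 2·20 ≡ 9.
  x = λ² - 7 - 7 = 81 - 14 ≡ 5; y = λ·(7 - 5) - 7 ≡ 11. → (5, 11)
3Q: (5, 11) + (7, 7). λ = (7 - 11)/(7 - 5) ≡ 27/2 mod 31. 2⁻¹ ≡ 16 (mod 31), so λ ≡ 29.
  x = λ² - 5 - 7 = 841 - 12 ≡ 23; y = λ·(5 - 23) - 11 ≡ 25. → (23, 25)
4Q: (23, 25) + (7, 7). λ = (7 - 25)/(7 - 23) ≡ 13/15 mod 31. 15⁻¹ ≡ 29 (mod 31), so λ ≡ 5.
  x = λ² - 23 - 7 = 25 - 30 ≡ 26; y = λ·(23 - 26) - 25 ≡ 22. → (26, 22)
5Q: (26, 22) + (7, 7). λ = (7 - 22)/(7 - 26) ≡ 16/12 mod 31. 12⁻¹ ≡ 13 (mod 31) since 12·13 = 156 ≡ 1, so λ ≡ 22.
  x = λ² - 26 - 7 = 484 - 33 ≡ 17; y = λ·(26 - 17) - 22 ≡ 21. → (17, 21)
6Q: (17, 21) + (7, 7). λ = (7 - 21)/(7 - 17) ≡ 17/21 mod 31. 21⁻¹ ≡ 3 (mod 31) since 21·3 = 63 ≡ 1, so λ ≡ 20.
  x = λ² - 17 - 7 = 400 - 24 ≡ 4; y = λ·(17 - 4) - 21 ≡ 22. → (4, 22)
7Q: (4, 22) + (7, 7). λ = (7 - 22)/(7 - 4) ≡ 16/3 mod 31. 3⁻¹ ≡ 21 (mod 31), so λ ≡ 26.
  x = λ² - 4 - 7 = 676 - 11 ≡ 14; y = λ·(4 - 14) - 22 ≡ 28. → (14, 28)
8Q: (14, 28) + (7, 7). λ = (7 - 28)/(7 - 14) ≡ 10/24 mod 31. 24⁻¹ ≡ 22 (mod 31) since 24·22 = 528 ≡ 1, so λ ≡ 3.
  x = λ² - 14 - 7 = 9 - 21 ≡ 19; y = λ·(14 - 19) - 28 ≡ 19. → (19, 19)

(19, 19)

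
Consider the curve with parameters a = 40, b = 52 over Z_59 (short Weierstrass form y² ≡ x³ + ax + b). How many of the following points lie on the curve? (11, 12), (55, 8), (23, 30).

1

(11, 12): 12² ≡ 26, rhs ≡ 53 → off.
(55, 8): 8² ≡ 5, rhs ≡ 5 → on.
(23, 30): 30² ≡ 15, rhs ≡ 41 → off.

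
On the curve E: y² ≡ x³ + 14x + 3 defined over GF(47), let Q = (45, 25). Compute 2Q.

(6, 31)

tangent at (45, 25): λ = (3·45² + 14)/(2·25) ≡ 26/3. 3⁻¹ ≡ 16 (mod 47) since 3·16 = 48 ≡ 1, so λ ≡ 26·16 ≡ 40.
  x = λ² - 45 - 45 = 1600 - 90 ≡ 6; y = λ·(45 - 6) - 25 ≡ 31. → (6, 31)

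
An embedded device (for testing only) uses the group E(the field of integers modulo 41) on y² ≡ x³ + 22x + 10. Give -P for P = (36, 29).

(36, 12)

-(36, 29) = (36, -29 mod 41) = (36, 12).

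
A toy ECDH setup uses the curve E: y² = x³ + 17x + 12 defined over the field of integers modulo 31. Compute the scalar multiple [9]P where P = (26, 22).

(30, 5)

Repeated addition: build up to 9P.
2P: tangent at (26, 22): λ = (3·26² + 17)/(2·22) ≡ 30/13. 13⁻¹ ≡ 12 (mod 31) since 13·12 = 156 ≡ 1, so λ ≡ 30·12 ≡ 19.
  x = λ² - 26 - 26 = 361 - 52 ≡ 30; y = λ·(26 - 30) - 22 ≡ 26. → (30, 26)
3P: (30, 26) + (26, 22). λ = (22 - 26)/(26 - 30) ≡ 27/27 mod 31. 27⁻¹ ≡ 23 (mod 31), so λ ≡ 1.
  x = λ² - 30 - 26 = 1 - 56 ≡ 7; y = λ·(30 - 7) - 26 ≡ 28. → (7, 28)
4P: (7, 28) + (26, 22). λ = (22 - 28)/(26 - 7) ≡ 25/19 mod 31. 19⁻¹ ≡ 18 (mod 31) since 19·18 = 342 ≡ 1, so λ ≡ 16.
  x = λ² - 7 - 26 = 256 - 33 ≡ 6; y = λ·(7 - 6) - 28 ≡ 19. → (6, 19)
5P: (6, 19) + (26, 22). λ = (22 - 19)/(26 - 6) ≡ 3/20 mod 31. 20⁻¹ ≡ 14 (mod 31), so λ ≡ 11.
  x = λ² - 6 - 26 = 121 - 32 ≡ 27; y = λ·(6 - 27) - 19 ≡ 29. → (27, 29)
6P: (27, 29) + (26, 22). λ = (22 - 29)/(26 - 27) ≡ 24/30 mod 31. 30⁻¹ ≡ 30 (mod 31), so λ ≡ 7.
  x = λ² - 27 - 26 = 49 - 53 ≡ 27; y = λ·(27 - 27) - 29 ≡ 2. → (27, 2)
7P: (27, 2) + (26, 22). λ = (22 - 2)/(26 - 27) ≡ 20/30 mod 31. 30⁻¹ ≡ 30 (mod 31), so λ ≡ 11.
  x = λ² - 27 - 26 = 121 - 53 ≡ 6; y = λ·(27 - 6) - 2 ≡ 12. → (6, 12)
8P: (6, 12) + (26, 22). λ = (22 - 12)/(26 - 6) ≡ 10/20 mod 31. 20⁻¹ ≡ 14 (mod 31), so λ ≡ 16.
  x = λ² - 6 - 26 = 256 - 32 ≡ 7; y = λ·(6 - 7) - 12 ≡ 3. → (7, 3)
9P: (7, 3) + (26, 22). λ = (22 - 3)/(26 - 7) ≡ 19/19 mod 31. 19⁻¹ ≡ 18 (mod 31), so λ ≡ 1.
  x = λ² - 7 - 26 = 1 - 33 ≡ 30; y = λ·(7 - 30) - 3 ≡ 5. → (30, 5)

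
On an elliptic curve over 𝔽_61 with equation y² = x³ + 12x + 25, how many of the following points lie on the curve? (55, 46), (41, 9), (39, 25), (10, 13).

3

(55, 46): 46² ≡ 42, rhs ≡ 42 → on.
(41, 9): 9² ≡ 20, rhs ≡ 20 → on.
(39, 25): 25² ≡ 15, rhs ≡ 32 → off.
(10, 13): 13² ≡ 47, rhs ≡ 47 → on.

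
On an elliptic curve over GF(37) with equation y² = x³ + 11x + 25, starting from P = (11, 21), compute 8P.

Double-and-add on 8 = (1000)₂. Start with P = (11, 21) for the leading 1-bit.
double: tangent at (11, 21): λ = (3·11² + 11)/(2·21) ≡ 4/5. 5⁻¹ ≡ 15 (mod 37), so λ ≡ 4·15 ≡ 23.
  x = λ² - 11 - 11 = 529 - 22 ≡ 26; y = λ·(11 - 26) - 21 ≡ 4. → (26, 4)
double: tangent at (26, 4): λ = (3·26² + 11)/(2·4) ≡ 4/8. 8⁻¹ ≡ 14 (mod 37), so λ ≡ 4·14 ≡ 19.
  x = λ² - 26 - 26 = 361 - 52 ≡ 13; y = λ·(26 - 13) - 4 ≡ 21. → (13, 21)
double: tangent at (13, 21): λ = (3·13² + 11)/(2·21) ≡ 0/5. 5⁻¹ ≡ 15 (mod 37) since 5·15 = 75 ≡ 1, so λ ≡ 0·15 ≡ 0.
  x = λ² - 13 - 13 = 0 - 26 ≡ 11; y = λ·(13 - 11) - 21 ≡ 16. → (11, 16)

(11, 16)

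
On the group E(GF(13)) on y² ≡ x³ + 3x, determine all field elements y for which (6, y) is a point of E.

x³ + 3x + 0 = 234 ≡ 0 (mod 13).
Only y = 0 satisfies y² ≡ 0.

0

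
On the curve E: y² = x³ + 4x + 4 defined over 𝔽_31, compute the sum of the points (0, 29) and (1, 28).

(0, 2)

(0, 29) + (1, 28). λ = (28 - 29)/(1 - 0) ≡ 30/1 mod 31. 1⁻¹ ≡ 1 (mod 31) since 1·1 = 1 ≡ 1, so λ ≡ 30.
  x = λ² - 0 - 1 = 900 - 1 ≡ 0; y = λ·(0 - 0) - 29 ≡ 2. → (0, 2)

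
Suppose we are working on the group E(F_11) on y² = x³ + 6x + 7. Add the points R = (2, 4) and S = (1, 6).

(1, 5)

(2, 4) + (1, 6). λ = (6 - 4)/(1 - 2) ≡ 2/10 mod 11. 10⁻¹ ≡ 10 (mod 11) since 10·10 = 100 ≡ 1, so λ ≡ 9.
  x = λ² - 2 - 1 = 81 - 3 ≡ 1; y = λ·(2 - 1) - 4 ≡ 5. → (1, 5)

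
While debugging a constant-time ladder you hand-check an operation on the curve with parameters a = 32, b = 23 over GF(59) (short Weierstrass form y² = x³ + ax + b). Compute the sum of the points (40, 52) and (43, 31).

(25, 20)

(40, 52) + (43, 31). λ = (31 - 52)/(43 - 40) ≡ 38/3 mod 59. 3⁻¹ ≡ 20 (mod 59), so λ ≡ 52.
  x = λ² - 40 - 43 = 2704 - 83 ≡ 25; y = λ·(40 - 25) - 52 ≡ 20. → (25, 20)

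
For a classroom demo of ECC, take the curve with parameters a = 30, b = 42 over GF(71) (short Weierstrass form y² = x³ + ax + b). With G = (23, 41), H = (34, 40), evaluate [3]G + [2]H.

First 3G:
Repeated addition: build up to 3G.
2G: tangent at (23, 41): λ = (3·23² + 30)/(2·41) ≡ 55/11. 11⁻¹ ≡ 13 (mod 71), so λ ≡ 55·13 ≡ 5.
  x = λ² - 23 - 23 = 25 - 46 ≡ 50; y = λ·(23 - 50) - 41 ≡ 37. → (50, 37)
3G: (50, 37) + (23, 41). λ = (41 - 37)/(23 - 50) ≡ 4/44 mod 71. 44⁻¹ ≡ 21 (mod 71), so λ ≡ 13.
  x = λ² - 50 - 23 = 169 - 73 ≡ 25; y = λ·(50 - 25) - 37 ≡ 4. → (25, 4)
3G = (25, 4).
Next 2H:
Repeated addition: build up to 2H.
2H: tangent at (34, 40): λ = (3·34² + 30)/(2·40) ≡ 19/9. 9⁻¹ ≡ 8 (mod 71) since 9·8 = 72 ≡ 1, so λ ≡ 19·8 ≡ 10.
  x = λ² - 34 - 34 = 100 - 68 ≡ 32; y = λ·(34 - 32) - 40 ≡ 51. → (32, 51)
2H = (32, 51).
Finally 3G + 2H:
(25, 4) + (32, 51). λ = (51 - 4)/(32 - 25) ≡ 47/7 mod 71. 7⁻¹ ≡ 61 (mod 71), so λ ≡ 27.
  x = λ² - 25 - 32 = 729 - 57 ≡ 33; y = λ·(25 - 33) - 4 ≡ 64. → (33, 64)

(33, 64)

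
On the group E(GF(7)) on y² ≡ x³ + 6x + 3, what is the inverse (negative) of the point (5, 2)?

(5, 5)

-(5, 2) = (5, -2 mod 7) = (5, 5).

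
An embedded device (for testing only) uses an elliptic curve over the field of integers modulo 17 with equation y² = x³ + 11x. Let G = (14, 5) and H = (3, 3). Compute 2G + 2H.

First 2G:
Repeated addition: build up to 2G.
2G: tangent at (14, 5): λ = (3·14² + 11)/(2·5) ≡ 4/10. 10⁻¹ ≡ 12 (mod 17), so λ ≡ 4·12 ≡ 14.
  x = λ² - 14 - 14 = 196 - 28 ≡ 15; y = λ·(14 - 15) - 5 ≡ 15. → (15, 15)
2G = (15, 15).
Next 2H:
Repeated addition: build up to 2H.
2H: tangent at (3, 3): λ = (3·3² + 11)/(2·3) ≡ 4/6. 6⁻¹ ≡ 3 (mod 17), so λ ≡ 4·3 ≡ 12.
  x = λ² - 3 - 3 = 144 - 6 ≡ 2; y = λ·(3 - 2) - 3 ≡ 9. → (2, 9)
2H = (2, 9).
Finally 2G + 2H:
(15, 15) + (2, 9). λ = (9 - 15)/(2 - 15) ≡ 11/4 mod 17. 4⁻¹ ≡ 13 (mod 17) since 4·13 = 52 ≡ 1, so λ ≡ 7.
  x = λ² - 15 - 2 = 49 - 17 ≡ 15; y = λ·(15 - 15) - 15 ≡ 2. → (15, 2)

(15, 2)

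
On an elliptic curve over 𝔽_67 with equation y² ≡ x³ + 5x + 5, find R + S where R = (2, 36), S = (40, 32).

(20, 47)

(2, 36) + (40, 32). λ = (32 - 36)/(40 - 2) ≡ 63/38 mod 67. 38⁻¹ ≡ 30 (mod 67), so λ ≡ 14.
  x = λ² - 2 - 40 = 196 - 42 ≡ 20; y = λ·(2 - 20) - 36 ≡ 47. → (20, 47)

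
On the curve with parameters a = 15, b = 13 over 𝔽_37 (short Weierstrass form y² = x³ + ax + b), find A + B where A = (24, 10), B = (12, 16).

(24, 10) + (12, 16). λ = (16 - 10)/(12 - 24) ≡ 6/25 mod 37. 25⁻¹ ≡ 3 (mod 37), so λ ≡ 18.
  x = λ² - 24 - 12 = 324 - 36 ≡ 29; y = λ·(24 - 29) - 10 ≡ 11. → (29, 11)

(29, 11)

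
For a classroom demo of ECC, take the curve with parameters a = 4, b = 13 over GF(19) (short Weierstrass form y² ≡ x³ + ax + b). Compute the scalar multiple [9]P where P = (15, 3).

Repeated addition: build up to 9P.
2P: tangent at (15, 3): λ = (3·15² + 4)/(2·3) ≡ 14/6. 6⁻¹ ≡ 16 (mod 19), so λ ≡ 14·16 ≡ 15.
  x = λ² - 15 - 15 = 225 - 30 ≡ 5; y = λ·(15 - 5) - 3 ≡ 14. → (5, 14)
3P: (5, 14) + (15, 3). λ = (3 - 14)/(15 - 5) ≡ 8/10 mod 19. 10⁻¹ ≡ 2 (mod 19), so λ ≡ 16.
  x = λ² - 5 - 15 = 256 - 20 ≡ 8; y = λ·(5 - 8) - 14 ≡ 14. → (8, 14)
4P: (8, 14) + (15, 3). λ = (3 - 14)/(15 - 8) ≡ 8/7 mod 19. 7⁻¹ ≡ 11 (mod 19) since 7·11 = 77 ≡ 1, so λ ≡ 12.
  x = λ² - 8 - 15 = 144 - 23 ≡ 7; y = λ·(8 - 7) - 14 ≡ 17. → (7, 17)
5P: (7, 17) + (15, 3). λ = (3 - 17)/(15 - 7) ≡ 5/8 mod 19. 8⁻¹ ≡ 12 (mod 19) since 8·12 = 96 ≡ 1, so λ ≡ 3.
  x = λ² - 7 - 15 = 9 - 22 ≡ 6; y = λ·(7 - 6) - 17 ≡ 5. → (6, 5)
6P: (6, 5) + (15, 3). λ = (3 - 5)/(15 - 6) ≡ 17/9 mod 19. 9⁻¹ ≡ 17 (mod 19) since 9·17 = 153 ≡ 1, so λ ≡ 4.
  x = λ² - 6 - 15 = 16 - 21 ≡ 14; y = λ·(6 - 14) - 5 ≡ 1. → (14, 1)
7P: (14, 1) + (15, 3). λ = (3 - 1)/(15 - 14) ≡ 2/1 mod 19. 1⁻¹ ≡ 1 (mod 19), so λ ≡ 2.
  x = λ² - 14 - 15 = 4 - 29 ≡ 13; y = λ·(14 - 13) - 1 ≡ 1. → (13, 1)
8P: (13, 1) + (15, 3). λ = (3 - 1)/(15 - 13) ≡ 2/2 mod 19. 2⁻¹ ≡ 10 (mod 19), so λ ≡ 1.
  x = λ² - 13 - 15 = 1 - 28 ≡ 11; y = λ·(13 - 11) - 1 ≡ 1. → (11, 1)
9P: (11, 1) + (15, 3). λ = (3 - 1)/(15 - 11) ≡ 2/4 mod 19. 4⁻¹ ≡ 5 (mod 19), so λ ≡ 10.
  x = λ² - 11 - 15 = 100 - 26 ≡ 17; y = λ·(11 - 17) - 1 ≡ 15. → (17, 15)

(17, 15)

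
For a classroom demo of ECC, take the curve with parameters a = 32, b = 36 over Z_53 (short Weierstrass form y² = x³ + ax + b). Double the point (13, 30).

tangent at (13, 30): λ = (3·13² + 32)/(2·30) ≡ 9/7. 7⁻¹ ≡ 38 (mod 53) since 7·38 = 266 ≡ 1, so λ ≡ 9·38 ≡ 24.
  x = λ² - 13 - 13 = 576 - 26 ≡ 20; y = λ·(13 - 20) - 30 ≡ 14. → (20, 14)

(20, 14)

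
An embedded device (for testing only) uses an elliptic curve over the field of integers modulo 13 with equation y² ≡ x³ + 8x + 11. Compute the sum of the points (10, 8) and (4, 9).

(10, 8) + (4, 9). λ = (9 - 8)/(4 - 10) ≡ 1/7 mod 13. 7⁻¹ ≡ 2 (mod 13) since 7·2 = 14 ≡ 1, so λ ≡ 2.
  x = λ² - 10 - 4 = 4 - 14 ≡ 3; y = λ·(10 - 3) - 8 ≡ 6. → (3, 6)

(3, 6)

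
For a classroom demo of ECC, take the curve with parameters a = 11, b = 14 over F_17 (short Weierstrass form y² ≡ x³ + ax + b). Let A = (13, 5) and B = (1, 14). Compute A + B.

(11, 2)

(13, 5) + (1, 14). λ = (14 - 5)/(1 - 13) ≡ 9/5 mod 17. 5⁻¹ ≡ 7 (mod 17) since 5·7 = 35 ≡ 1, so λ ≡ 12.
  x = λ² - 13 - 1 = 144 - 14 ≡ 11; y = λ·(13 - 11) - 5 ≡ 2. → (11, 2)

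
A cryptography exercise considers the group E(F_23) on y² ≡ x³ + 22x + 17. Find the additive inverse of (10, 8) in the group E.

(10, 15)

-(10, 8) = (10, -8 mod 23) = (10, 15).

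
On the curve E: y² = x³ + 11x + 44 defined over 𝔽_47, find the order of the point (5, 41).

2P: tangent at (5, 41): λ = (3·5² + 11)/(2·41) ≡ 39/35. 35⁻¹ ≡ 43 (mod 47) since 35·43 = 1505 ≡ 1, so λ ≡ 39·43 ≡ 32.
  x = λ² - 5 - 5 = 1024 - 10 ≡ 27; y = λ·(5 - 27) - 41 ≡ 7. → (27, 7)
3P: (27, 7) + (5, 41). λ = (41 - 7)/(5 - 27) ≡ 34/25 mod 47. 25⁻¹ ≡ 32 (mod 47), so λ ≡ 7.
  x = λ² - 27 - 5 = 49 - 32 ≡ 17; y = λ·(27 - 17) - 7 ≡ 16. → (17, 16)
4P: (17, 16) + (5, 41). λ = (41 - 16)/(5 - 17) ≡ 25/35 mod 47. 35⁻¹ ≡ 43 (mod 47) since 35·43 = 1505 ≡ 1, so λ ≡ 41.
  x = λ² - 17 - 5 = 1681 - 22 ≡ 14; y = λ·(17 - 14) - 16 ≡ 13. → (14, 13)
5P: (14, 13) + (5, 41). λ = (41 - 13)/(5 - 14) ≡ 28/38 mod 47. 38⁻¹ ≡ 26 (mod 47), so λ ≡ 23.
  x = λ² - 14 - 5 = 529 - 19 ≡ 40; y = λ·(14 - 40) - 13 ≡ 0. → (40, 0)
6P: (40, 0) + (5, 41). λ = (41 - 0)/(5 - 40) ≡ 41/12 mod 47. 12⁻¹ ≡ 4 (mod 47), so λ ≡ 23.
  x = λ² - 40 - 5 = 529 - 45 ≡ 14; y = λ·(40 - 14) - 0 ≡ 34. → (14, 34)
7P: (14, 34) + (5, 41). λ = (41 - 34)/(5 - 14) ≡ 7/38 mod 47. 38⁻¹ ≡ 26 (mod 47) since 38·26 = 988 ≡ 1, so λ ≡ 41.
  x = λ² - 14 - 5 = 1681 - 19 ≡ 17; y = λ·(14 - 17) - 34 ≡ 31. → (17, 31)
8P: (17, 31) + (5, 41). λ = (41 - 31)/(5 - 17) ≡ 10/35 mod 47. 35⁻¹ ≡ 43 (mod 47), so λ ≡ 7.
  x = λ² - 17 - 5 = 49 - 22 ≡ 27; y = λ·(17 - 27) - 31 ≡ 40. → (27, 40)
9P: (27, 40) + (5, 41). λ = (41 - 40)/(5 - 27) ≡ 1/25 mod 47. 25⁻¹ ≡ 32 (mod 47) since 25·32 = 800 ≡ 1, so λ ≡ 32.
  x = λ² - 27 - 5 = 1024 - 32 ≡ 5; y = λ·(27 - 5) - 40 ≡ 6. → (5, 6)
10P: (5, 6) + (5, 41): same x and y₁ ≡ -y₂, so the sum is 𝒪.
10P = 𝒪, so the order is 10.

10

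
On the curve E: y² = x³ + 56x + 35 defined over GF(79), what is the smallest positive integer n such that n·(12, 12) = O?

3

2P: tangent at (12, 12): λ = (3·12² + 56)/(2·12) ≡ 14/24. 24⁻¹ ≡ 56 (mod 79), so λ ≡ 14·56 ≡ 73.
  x = λ² - 12 - 12 = 5329 - 24 ≡ 12; y = λ·(12 - 12) - 12 ≡ 67. → (12, 67)
3P: (12, 67) + (12, 12): same x and y₁ ≡ -y₂, so the sum is O.
3P = O, so the order is 3.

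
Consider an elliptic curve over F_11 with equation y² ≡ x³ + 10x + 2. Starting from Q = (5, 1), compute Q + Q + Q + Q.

Double-and-add on 4 = (100)₂. Start with Q = (5, 1) for the leading 1-bit.
double: tangent at (5, 1): λ = (3·5² + 10)/(2·1) ≡ 8/2. 2⁻¹ ≡ 6 (mod 11), so λ ≡ 8·6 ≡ 4.
  x = λ² - 5 - 5 = 16 - 10 ≡ 6; y = λ·(5 - 6) - 1 ≡ 6. → (6, 6)
double: tangent at (6, 6): λ = (3·6² + 10)/(2·6) ≡ 8/1. 1⁻¹ ≡ 1 (mod 11), so λ ≡ 8·1 ≡ 8.
  x = λ² - 6 - 6 = 64 - 12 ≡ 8; y = λ·(6 - 8) - 6 ≡ 0. → (8, 0)

(8, 0)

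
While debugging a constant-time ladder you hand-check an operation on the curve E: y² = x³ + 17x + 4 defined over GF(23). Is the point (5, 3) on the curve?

y² = 3² ≡ 9; x³ + 17x + 4 = 214 ≡ 7 (mod 23). 9 ≠ 7.

no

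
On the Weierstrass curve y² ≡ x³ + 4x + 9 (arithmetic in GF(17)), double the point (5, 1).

tangent at (5, 1): λ = (3·5² + 4)/(2·1) ≡ 11/2. 2⁻¹ ≡ 9 (mod 17), so λ ≡ 11·9 ≡ 14.
  x = λ² - 5 - 5 = 196 - 10 ≡ 16; y = λ·(5 - 16) - 1 ≡ 15. → (16, 15)

(16, 15)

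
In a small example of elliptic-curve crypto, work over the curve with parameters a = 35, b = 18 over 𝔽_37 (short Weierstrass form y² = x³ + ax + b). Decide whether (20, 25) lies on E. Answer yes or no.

y² = 25² ≡ 33; x³ + 35x + 18 = 8718 ≡ 23 (mod 37). 33 ≠ 23.

no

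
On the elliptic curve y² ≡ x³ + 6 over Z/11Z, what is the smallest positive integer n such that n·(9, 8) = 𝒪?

12

2P: tangent at (9, 8): λ = (3·9² + 0)/(2·8) ≡ 1/5. 5⁻¹ ≡ 9 (mod 11) since 5·9 = 45 ≡ 1, so λ ≡ 1·9 ≡ 9.
  x = λ² - 9 - 9 = 81 - 18 ≡ 8; y = λ·(9 - 8) - 8 ≡ 1. → (8, 1)
3P: (8, 1) + (9, 8). λ = (8 - 1)/(9 - 8) ≡ 7/1 mod 11. 1⁻¹ ≡ 1 (mod 11) since 1·1 = 1 ≡ 1, so λ ≡ 7.
  x = λ² - 8 - 9 = 49 - 17 ≡ 10; y = λ·(8 - 10) - 1 ≡ 7. → (10, 7)
4P: (10, 7) + (9, 8). λ = (8 - 7)/(9 - 10) ≡ 1/10 mod 11. 10⁻¹ ≡ 10 (mod 11), so λ ≡ 10.
  x = λ² - 10 - 9 = 100 - 19 ≡ 4; y = λ·(10 - 4) - 7 ≡ 9. → (4, 9)
5P: (4, 9) + (9, 8). λ = (8 - 9)/(9 - 4) ≡ 10/5 mod 11. 5⁻¹ ≡ 9 (mod 11), so λ ≡ 2.
  x = λ² - 4 - 9 = 4 - 13 ≡ 2; y = λ·(4 - 2) - 9 ≡ 6. → (2, 6)
6P: (2, 6) + (9, 8). λ = (8 - 6)/(9 - 2) ≡ 2/7 mod 11. 7⁻¹ ≡ 8 (mod 11) since 7·8 = 56 ≡ 1, so λ ≡ 5.
  x = λ² - 2 - 9 = 25 - 11 ≡ 3; y = λ·(2 - 3) - 6 ≡ 0. → (3, 0)
7P: (3, 0) + (9, 8). λ = (8 - 0)/(9 - 3) ≡ 8/6 mod 11. 6⁻¹ ≡ 2 (mod 11) since 6·2 = 12 ≡ 1, so λ ≡ 5.
  x = λ² - 3 - 9 = 25 - 12 ≡ 2; y = λ·(3 - 2) - 0 ≡ 5. → (2, 5)
8P: (2, 5) + (9, 8). λ = (8 - 5)/(9 - 2) ≡ 3/7 mod 11. 7⁻¹ ≡ 8 (mod 11), so λ ≡ 2.
  x = λ² - 2 - 9 = 4 - 11 ≡ 4; y = λ·(2 - 4) - 5 ≡ 2. → (4, 2)
9P: (4, 2) + (9, 8). λ = (8 - 2)/(9 - 4) ≡ 6/5 mod 11. 5⁻¹ ≡ 9 (mod 11), so λ ≡ 10.
  x = λ² - 4 - 9 = 100 - 13 ≡ 10; y = λ·(4 - 10) - 2 ≡ 4. → (10, 4)
10P: (10, 4) + (9, 8). λ = (8 - 4)/(9 - 10) ≡ 4/10 mod 11. 10⁻¹ ≡ 10 (mod 11), so λ ≡ 7.
  x = λ² - 10 - 9 = 49 - 19 ≡ 8; y = λ·(10 - 8) - 4 ≡ 10. → (8, 10)
11P: (8, 10) + (9, 8). λ = (8 - 10)/(9 - 8) ≡ 9/1 mod 11. 1⁻¹ ≡ 1 (mod 11) since 1·1 = 1 ≡ 1, so λ ≡ 9.
  x = λ² - 8 - 9 = 81 - 17 ≡ 9; y = λ·(8 - 9) - 10 ≡ 3. → (9, 3)
12P: (9, 3) + (9, 8): same x and y₁ ≡ -y₂, so the sum is 𝒪.
12P = 𝒪, so the order is 12.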